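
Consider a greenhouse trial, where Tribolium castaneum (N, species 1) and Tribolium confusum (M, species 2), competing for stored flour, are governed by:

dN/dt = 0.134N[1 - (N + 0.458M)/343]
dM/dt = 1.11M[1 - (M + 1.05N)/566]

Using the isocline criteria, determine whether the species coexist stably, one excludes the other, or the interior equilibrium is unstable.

stable coexistence

Compare the nullcline intercepts: K1/α12 = 343/0.458 = 749 > K2 = 566; K2/α21 = 566/1.05 = 539 > K1 = 343.
Since both inequalities hold, each species can invade when rare, so the interior equilibrium is stable.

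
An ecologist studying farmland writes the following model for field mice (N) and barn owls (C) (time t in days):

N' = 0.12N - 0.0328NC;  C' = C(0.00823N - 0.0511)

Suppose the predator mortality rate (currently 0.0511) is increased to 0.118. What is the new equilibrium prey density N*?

At the interior fixed point, setting dC/dt = 0 with C > 0 fixes N* = (predator death rate)/(NC coefficient) — independent of the other coefficients.
With the change, N* = 0.118/0.00823 = 14.3; it rises from 6.21.

N* ≈ 14.3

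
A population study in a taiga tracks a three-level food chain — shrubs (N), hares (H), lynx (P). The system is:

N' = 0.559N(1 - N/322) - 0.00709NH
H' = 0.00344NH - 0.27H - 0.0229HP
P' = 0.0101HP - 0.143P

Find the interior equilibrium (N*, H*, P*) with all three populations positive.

From dP/dt = 0: 0.0101H* = 0.143, so H* = 14.2.
From dN/dt = 0: 0.559(1 - N*/322) = 0.00709·14.2, giving N* = 322·(1 - 0.18) = 264.
From dH/dt = 0: 0.00344·264 - 0.27 = 0.0229P*, so P* = 0.639/0.0229 = 27.9.

N* ≈ 264, H* ≈ 14.2, P* ≈ 27.9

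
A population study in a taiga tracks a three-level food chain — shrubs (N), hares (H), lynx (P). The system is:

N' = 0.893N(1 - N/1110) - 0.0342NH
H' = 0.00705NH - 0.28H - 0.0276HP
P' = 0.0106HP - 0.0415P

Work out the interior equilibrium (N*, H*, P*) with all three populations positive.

From dP/dt = 0: 0.0106H* = 0.0415, so H* = 3.92.
From dN/dt = 0: 0.893(1 - N*/1110) = 0.0342·3.92, giving N* = 1110·(1 - 0.15) = 944.
From dH/dt = 0: 0.00705·944 - 0.28 = 0.0276P*, so P* = 6.37/0.0276 = 231.

N* ≈ 944, H* ≈ 3.92, P* ≈ 231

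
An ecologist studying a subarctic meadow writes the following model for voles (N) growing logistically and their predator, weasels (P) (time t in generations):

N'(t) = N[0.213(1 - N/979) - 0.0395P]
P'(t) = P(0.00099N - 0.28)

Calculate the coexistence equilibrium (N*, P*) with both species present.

From dP/dt = 0 with P > 0: 0.00099N* = 0.28, so N* = 283.
Substitute into dN/dt = 0: 0.213(1 - 283/979) = 0.0395P*.
The bracket is 0.711, giving P* = 0.151/0.0395 = 3.83.

N* ≈ 283, P* ≈ 3.83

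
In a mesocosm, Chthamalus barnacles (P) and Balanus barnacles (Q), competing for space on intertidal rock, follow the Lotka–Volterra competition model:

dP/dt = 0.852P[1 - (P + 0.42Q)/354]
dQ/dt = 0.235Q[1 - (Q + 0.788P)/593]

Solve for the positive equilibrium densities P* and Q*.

Setting both brackets to zero gives the nullclines P + 0.42Q = 354 and 0.788P + Q = 593.
Substituting Q = 593 - 0.788P into the first: P(1 - 0.42·0.788) = 354 - 0.42·593.
So P* = 105/0.669 = 157, and then Q* = 593 - 0.788·157 = 469.

P* ≈ 157, Q* ≈ 469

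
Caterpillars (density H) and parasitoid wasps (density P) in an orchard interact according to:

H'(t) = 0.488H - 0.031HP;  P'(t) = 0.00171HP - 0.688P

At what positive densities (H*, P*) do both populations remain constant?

Set dP/dt = 0 with P > 0: 0.00171H - 0.688 = 0, so H* = 0.688/0.00171 = 402.
Set dH/dt = 0 with H > 0: 0.488 - 0.031P = 0, so P* = 0.488/0.031 = 15.7.

H* ≈ 402, P* ≈ 15.7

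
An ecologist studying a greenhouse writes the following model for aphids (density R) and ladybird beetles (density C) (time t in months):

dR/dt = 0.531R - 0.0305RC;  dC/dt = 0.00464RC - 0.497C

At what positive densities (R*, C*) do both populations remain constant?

Set dC/dt = 0 with C > 0: 0.00464R - 0.497 = 0, so R* = 0.497/0.00464 = 107.
Set dR/dt = 0 with R > 0: 0.531 - 0.0305C = 0, so C* = 0.531/0.0305 = 17.4.

R* ≈ 107, C* ≈ 17.4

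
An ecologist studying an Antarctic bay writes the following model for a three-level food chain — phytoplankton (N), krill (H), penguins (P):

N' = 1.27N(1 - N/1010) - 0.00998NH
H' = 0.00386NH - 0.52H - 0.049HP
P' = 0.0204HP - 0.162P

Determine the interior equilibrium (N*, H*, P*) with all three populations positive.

From dP/dt = 0: 0.0204H* = 0.162, so H* = 7.94.
From dN/dt = 0: 1.27(1 - N*/1010) = 0.00998·7.94, giving N* = 1010·(1 - 0.0624) = 947.
From dH/dt = 0: 0.00386·947 - 0.52 = 0.049P*, so P* = 3.14/0.049 = 64.

N* ≈ 947, H* ≈ 7.94, P* ≈ 64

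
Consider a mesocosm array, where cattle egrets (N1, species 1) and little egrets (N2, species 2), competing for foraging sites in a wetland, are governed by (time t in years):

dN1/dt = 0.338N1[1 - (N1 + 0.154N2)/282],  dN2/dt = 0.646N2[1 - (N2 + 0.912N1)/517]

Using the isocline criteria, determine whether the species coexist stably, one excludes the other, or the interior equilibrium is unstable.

Compare the nullcline intercepts: K1/α12 = 282/0.154 = 1830 > K2 = 517; K2/α21 = 517/0.912 = 567 > K1 = 282.
Since both inequalities hold, each species can invade when rare, so the interior equilibrium is stable.

stable coexistence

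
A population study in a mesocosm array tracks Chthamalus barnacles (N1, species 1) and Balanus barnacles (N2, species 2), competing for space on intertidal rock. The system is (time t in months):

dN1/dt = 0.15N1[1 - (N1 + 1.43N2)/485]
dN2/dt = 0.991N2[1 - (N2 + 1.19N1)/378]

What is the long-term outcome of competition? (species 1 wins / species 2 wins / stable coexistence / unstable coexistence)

unstable coexistence (outcome depends on initial conditions)

Compare the nullcline intercepts: K1/α12 = 485/1.43 = 339 < K2 = 378; K2/α21 = 378/1.19 = 318 < K1 = 485.
Since both are reversed, neither can invade when rare; the interior point is a saddle.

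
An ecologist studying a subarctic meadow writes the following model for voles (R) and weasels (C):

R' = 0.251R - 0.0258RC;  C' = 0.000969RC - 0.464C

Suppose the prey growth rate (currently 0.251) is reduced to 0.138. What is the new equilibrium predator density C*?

C* ≈ 5.35

At the interior fixed point, setting dR/dt = 0 with R > 0 fixes C* = (prey growth rate)/(RC coefficient) — independent of the other coefficients.
With the change, C* = 0.138/0.0258 = 5.35; it falls from 9.73.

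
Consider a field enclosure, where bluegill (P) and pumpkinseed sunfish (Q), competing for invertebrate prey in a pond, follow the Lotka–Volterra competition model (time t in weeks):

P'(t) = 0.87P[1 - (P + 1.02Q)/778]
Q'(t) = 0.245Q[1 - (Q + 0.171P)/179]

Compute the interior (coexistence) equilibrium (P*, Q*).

P* ≈ 721, Q* ≈ 55.7

Setting both brackets to zero gives the nullclines P + 1.02Q = 778 and 0.171P + Q = 179.
Substituting Q = 179 - 0.171P into the first: P(1 - 1.02·0.171) = 778 - 1.02·179.
So P* = 595/0.826 = 721, and then Q* = 179 - 0.171·721 = 55.7.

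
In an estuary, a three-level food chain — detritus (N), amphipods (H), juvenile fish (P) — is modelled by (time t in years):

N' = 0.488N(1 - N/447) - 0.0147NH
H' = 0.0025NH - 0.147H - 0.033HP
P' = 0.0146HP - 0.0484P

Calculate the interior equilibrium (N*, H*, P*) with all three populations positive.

From dP/dt = 0: 0.0146H* = 0.0484, so H* = 3.32.
From dN/dt = 0: 0.488(1 - N*/447) = 0.0147·3.32, giving N* = 447·(1 - 0.0999) = 402.
From dH/dt = 0: 0.0025·402 - 0.147 = 0.033P*, so P* = 0.859/0.033 = 26.

N* ≈ 402, H* ≈ 3.32, P* ≈ 26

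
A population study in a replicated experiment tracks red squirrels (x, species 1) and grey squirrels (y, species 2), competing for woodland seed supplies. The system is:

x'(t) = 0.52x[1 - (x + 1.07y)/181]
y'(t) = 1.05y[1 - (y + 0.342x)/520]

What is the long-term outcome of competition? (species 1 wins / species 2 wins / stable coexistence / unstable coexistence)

species 2 excludes species 1

Compare the nullcline intercepts: K1/α12 = 181/1.07 = 169 < K2 = 520; K2/α21 = 520/0.342 = 1520 > K1 = 181.
Since the inequalities point opposite ways, species 2 can invade but species 1 cannot.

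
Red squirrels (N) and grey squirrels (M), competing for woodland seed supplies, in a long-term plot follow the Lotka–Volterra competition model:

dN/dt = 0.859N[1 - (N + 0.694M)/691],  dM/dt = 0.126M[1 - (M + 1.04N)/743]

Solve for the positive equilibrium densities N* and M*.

Setting both brackets to zero gives the nullclines N + 0.694M = 691 and 1.04N + M = 743.
Substituting M = 743 - 1.04N into the first: N(1 - 0.694·1.04) = 691 - 0.694·743.
So N* = 175/0.278 = 630, and then M* = 743 - 1.04·630 = 87.6.

N* ≈ 630, M* ≈ 87.6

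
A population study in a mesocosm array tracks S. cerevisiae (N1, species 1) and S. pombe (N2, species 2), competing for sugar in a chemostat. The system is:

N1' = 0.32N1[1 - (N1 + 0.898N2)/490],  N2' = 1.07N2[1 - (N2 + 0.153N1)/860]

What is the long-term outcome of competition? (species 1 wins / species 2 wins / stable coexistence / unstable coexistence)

Compare the nullcline intercepts: K1/α12 = 490/0.898 = 546 < K2 = 860; K2/α21 = 860/0.153 = 5620 > K1 = 490.
Since the inequalities point opposite ways, species 2 can invade but species 1 cannot.

species 2 excludes species 1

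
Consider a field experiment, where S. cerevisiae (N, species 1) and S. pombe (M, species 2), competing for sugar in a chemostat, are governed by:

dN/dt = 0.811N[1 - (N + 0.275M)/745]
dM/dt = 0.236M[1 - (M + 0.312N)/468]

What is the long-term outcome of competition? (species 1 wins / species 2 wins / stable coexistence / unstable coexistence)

Compare the nullcline intercepts: K1/α12 = 745/0.275 = 2710 > K2 = 468; K2/α21 = 468/0.312 = 1500 > K1 = 745.
Since both inequalities hold, each species can invade when rare, so the interior equilibrium is stable.

stable coexistence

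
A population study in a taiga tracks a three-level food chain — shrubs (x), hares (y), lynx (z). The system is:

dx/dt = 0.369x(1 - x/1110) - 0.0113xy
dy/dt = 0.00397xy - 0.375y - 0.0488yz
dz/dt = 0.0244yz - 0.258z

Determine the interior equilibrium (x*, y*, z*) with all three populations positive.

x* ≈ 751, y* ≈ 10.6, z* ≈ 53.4

From dz/dt = 0: 0.0244y* = 0.258, so y* = 10.6.
From dx/dt = 0: 0.369(1 - x*/1110) = 0.0113·10.6, giving x* = 1110·(1 - 0.324) = 751.
From dy/dt = 0: 0.00397·751 - 0.375 = 0.0488z*, so z* = 2.6/0.0488 = 53.4.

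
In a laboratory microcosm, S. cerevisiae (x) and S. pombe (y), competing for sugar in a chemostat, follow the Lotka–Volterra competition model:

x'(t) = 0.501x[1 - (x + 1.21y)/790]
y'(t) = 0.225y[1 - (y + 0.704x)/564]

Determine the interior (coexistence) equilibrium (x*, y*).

x* ≈ 726, y* ≈ 52.9

Setting both brackets to zero gives the nullclines x + 1.21y = 790 and 0.704x + y = 564.
Substituting y = 564 - 0.704x into the first: x(1 - 1.21·0.704) = 790 - 1.21·564.
So x* = 108/0.148 = 726, and then y* = 564 - 0.704·726 = 52.9.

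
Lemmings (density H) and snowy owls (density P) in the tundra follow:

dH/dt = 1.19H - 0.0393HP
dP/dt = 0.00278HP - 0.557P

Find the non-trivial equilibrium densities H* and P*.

Set dP/dt = 0 with P > 0: 0.00278H - 0.557 = 0, so H* = 0.557/0.00278 = 200.
Set dH/dt = 0 with H > 0: 1.19 - 0.0393P = 0, so P* = 1.19/0.0393 = 30.3.

H* ≈ 200, P* ≈ 30.3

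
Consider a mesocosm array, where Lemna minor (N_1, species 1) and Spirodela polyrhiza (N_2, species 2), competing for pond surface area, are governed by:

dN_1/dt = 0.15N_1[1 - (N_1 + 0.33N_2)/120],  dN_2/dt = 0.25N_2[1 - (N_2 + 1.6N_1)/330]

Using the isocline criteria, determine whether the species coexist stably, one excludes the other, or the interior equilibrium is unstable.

stable coexistence

Compare the nullcline intercepts: K1/α12 = 120/0.33 = 364 > K2 = 330; K2/α21 = 330/1.6 = 206 > K1 = 120.
Since both inequalities hold, each species can invade when rare, so the interior equilibrium is stable.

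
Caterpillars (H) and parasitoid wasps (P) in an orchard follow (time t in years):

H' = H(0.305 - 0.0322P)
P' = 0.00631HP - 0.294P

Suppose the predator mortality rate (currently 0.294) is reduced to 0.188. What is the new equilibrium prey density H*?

At the interior fixed point, setting dP/dt = 0 with P > 0 fixes H* = (predator death rate)/(HP coefficient) — independent of the other coefficients.
With the change, H* = 0.188/0.00631 = 29.8; it falls from 46.6.

H* ≈ 29.8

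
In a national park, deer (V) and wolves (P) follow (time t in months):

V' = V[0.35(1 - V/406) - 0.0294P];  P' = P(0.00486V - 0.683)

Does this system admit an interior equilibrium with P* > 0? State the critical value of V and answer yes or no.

Threshold V = 141; K > 141, so yes, the predator persists.

The predator equation gives dP/dt > 0 only when V > 0.683/0.00486 = 141.
Without the predator, V → K = 406. Since 406 > 141, the predator can invade and persist.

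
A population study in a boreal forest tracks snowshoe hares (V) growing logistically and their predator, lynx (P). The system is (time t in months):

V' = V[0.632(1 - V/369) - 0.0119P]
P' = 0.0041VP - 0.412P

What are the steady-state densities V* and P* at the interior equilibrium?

From dP/dt = 0 with P > 0: 0.0041V* = 0.412, so V* = 100.
Substitute into dV/dt = 0: 0.632(1 - 100/369) = 0.0119P*.
The bracket is 0.728, giving P* = 0.46/0.0119 = 38.6.

V* ≈ 100, P* ≈ 38.6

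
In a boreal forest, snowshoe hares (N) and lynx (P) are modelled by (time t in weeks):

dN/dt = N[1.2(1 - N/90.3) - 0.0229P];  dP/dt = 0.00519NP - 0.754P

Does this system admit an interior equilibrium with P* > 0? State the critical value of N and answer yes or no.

The predator equation gives dP/dt > 0 only when N > 0.754/0.00519 = 145.
Without the predator, N → K = 90.3. Since 90.3 < 145, the predator cannot invade.

Threshold N = 145; K < 145, so no, the predator goes extinct.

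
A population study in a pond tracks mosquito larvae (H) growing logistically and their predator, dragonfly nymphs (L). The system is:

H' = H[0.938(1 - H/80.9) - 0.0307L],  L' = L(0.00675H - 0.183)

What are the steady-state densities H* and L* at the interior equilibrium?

H* ≈ 27.1, L* ≈ 20.3

From dL/dt = 0 with L > 0: 0.00675H* = 0.183, so H* = 27.1.
Substitute into dH/dt = 0: 0.938(1 - 27.1/80.9) = 0.0307L*.
The bracket is 0.665, giving L* = 0.624/0.0307 = 20.3.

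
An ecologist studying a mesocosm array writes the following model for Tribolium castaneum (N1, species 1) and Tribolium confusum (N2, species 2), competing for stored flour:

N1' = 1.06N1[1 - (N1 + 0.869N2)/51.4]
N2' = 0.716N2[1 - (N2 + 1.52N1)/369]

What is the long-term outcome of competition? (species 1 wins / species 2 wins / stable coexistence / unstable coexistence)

species 2 excludes species 1

Compare the nullcline intercepts: K1/α12 = 51.4/0.869 = 59.1 < K2 = 369; K2/α21 = 369/1.52 = 243 > K1 = 51.4.
Since the inequalities point opposite ways, species 2 can invade but species 1 cannot.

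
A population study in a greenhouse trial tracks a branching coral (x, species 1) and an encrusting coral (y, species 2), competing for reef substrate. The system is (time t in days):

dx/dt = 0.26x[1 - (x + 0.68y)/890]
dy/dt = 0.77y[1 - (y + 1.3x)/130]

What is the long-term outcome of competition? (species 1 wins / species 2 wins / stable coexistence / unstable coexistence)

species 1 excludes species 2

Compare the nullcline intercepts: K1/α12 = 890/0.68 = 1310 > K2 = 130; K2/α21 = 130/1.3 = 100 < K1 = 890.
Since the inequalities point opposite ways, species 1 can invade but species 2 cannot.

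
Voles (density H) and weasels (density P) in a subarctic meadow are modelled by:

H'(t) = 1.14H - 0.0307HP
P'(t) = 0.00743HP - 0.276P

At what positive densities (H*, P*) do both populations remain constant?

Set dP/dt = 0 with P > 0: 0.00743H - 0.276 = 0, so H* = 0.276/0.00743 = 37.1.
Set dH/dt = 0 with H > 0: 1.14 - 0.0307P = 0, so P* = 1.14/0.0307 = 37.1.

H* ≈ 37.1, P* ≈ 37.1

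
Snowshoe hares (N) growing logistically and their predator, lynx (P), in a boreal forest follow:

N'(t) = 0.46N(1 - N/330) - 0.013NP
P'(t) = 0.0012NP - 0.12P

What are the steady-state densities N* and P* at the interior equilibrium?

From dP/dt = 0 with P > 0: 0.0012N* = 0.12, so N* = 100.
Substitute into dN/dt = 0: 0.46(1 - 100/330) = 0.013P*.
The bracket is 0.697, giving P* = 0.321/0.013 = 24.7.

N* ≈ 100, P* ≈ 24.7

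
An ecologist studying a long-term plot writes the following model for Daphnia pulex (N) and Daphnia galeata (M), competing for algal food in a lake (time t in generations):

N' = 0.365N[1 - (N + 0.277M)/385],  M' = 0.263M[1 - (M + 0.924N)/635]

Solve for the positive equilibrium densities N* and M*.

Setting both brackets to zero gives the nullclines N + 0.277M = 385 and 0.924N + M = 635.
Substituting M = 635 - 0.924N into the first: N(1 - 0.277·0.924) = 385 - 0.277·635.
So N* = 209/0.744 = 281, and then M* = 635 - 0.924·281 = 375.

N* ≈ 281, M* ≈ 375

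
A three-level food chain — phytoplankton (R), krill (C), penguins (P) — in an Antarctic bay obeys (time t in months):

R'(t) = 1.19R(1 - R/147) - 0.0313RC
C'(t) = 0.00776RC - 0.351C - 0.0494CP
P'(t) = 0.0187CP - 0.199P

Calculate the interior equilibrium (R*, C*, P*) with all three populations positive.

R* ≈ 106, C* ≈ 10.6, P* ≈ 9.52

From dP/dt = 0: 0.0187C* = 0.199, so C* = 10.6.
From dR/dt = 0: 1.19(1 - R*/147) = 0.0313·10.6, giving R* = 147·(1 - 0.28) = 106.
From dC/dt = 0: 0.00776·106 - 0.351 = 0.0494P*, so P* = 0.47/0.0494 = 9.52.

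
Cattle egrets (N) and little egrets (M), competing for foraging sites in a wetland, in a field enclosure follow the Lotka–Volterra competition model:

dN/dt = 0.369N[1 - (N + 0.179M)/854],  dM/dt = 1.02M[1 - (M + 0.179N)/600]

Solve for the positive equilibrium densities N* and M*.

Setting both brackets to zero gives the nullclines N + 0.179M = 854 and 0.179N + M = 600.
Substituting M = 600 - 0.179N into the first: N(1 - 0.179·0.179) = 854 - 0.179·600.
So N* = 747/0.968 = 771, and then M* = 600 - 0.179·771 = 462.

N* ≈ 771, M* ≈ 462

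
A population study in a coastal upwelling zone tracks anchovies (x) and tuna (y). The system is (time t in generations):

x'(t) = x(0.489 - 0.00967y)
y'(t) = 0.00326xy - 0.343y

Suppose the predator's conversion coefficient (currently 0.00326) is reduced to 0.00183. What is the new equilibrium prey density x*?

x* ≈ 187

At the interior fixed point, setting dy/dt = 0 with y > 0 fixes x* = (predator death rate)/(xy coefficient) — independent of the other coefficients.
With the change, x* = 0.343/0.00183 = 187; it rises from 105.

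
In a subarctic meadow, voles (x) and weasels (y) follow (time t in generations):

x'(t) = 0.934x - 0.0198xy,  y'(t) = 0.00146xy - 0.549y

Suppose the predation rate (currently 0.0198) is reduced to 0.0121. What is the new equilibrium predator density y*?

y* ≈ 77.2

At the interior fixed point, setting dx/dt = 0 with x > 0 fixes y* = (prey growth rate)/(xy coefficient) — independent of the other coefficients.
With the change, y* = 0.934/0.0121 = 77.2; it rises from 47.2.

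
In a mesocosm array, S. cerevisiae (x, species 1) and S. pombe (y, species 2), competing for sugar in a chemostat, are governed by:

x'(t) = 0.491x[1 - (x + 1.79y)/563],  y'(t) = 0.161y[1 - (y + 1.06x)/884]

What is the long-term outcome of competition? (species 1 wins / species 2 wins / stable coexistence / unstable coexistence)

species 2 excludes species 1

Compare the nullcline intercepts: K1/α12 = 563/1.79 = 315 < K2 = 884; K2/α21 = 884/1.06 = 834 > K1 = 563.
Since the inequalities point opposite ways, species 2 can invade but species 1 cannot.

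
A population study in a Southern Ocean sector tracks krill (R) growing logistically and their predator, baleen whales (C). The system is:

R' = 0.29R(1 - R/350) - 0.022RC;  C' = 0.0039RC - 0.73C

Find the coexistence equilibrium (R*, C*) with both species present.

From dC/dt = 0 with C > 0: 0.0039R* = 0.73, so R* = 187.
Substitute into dR/dt = 0: 0.29(1 - 187/350) = 0.022C*.
The bracket is 0.465, giving C* = 0.135/0.022 = 6.13.

R* ≈ 187, C* ≈ 6.13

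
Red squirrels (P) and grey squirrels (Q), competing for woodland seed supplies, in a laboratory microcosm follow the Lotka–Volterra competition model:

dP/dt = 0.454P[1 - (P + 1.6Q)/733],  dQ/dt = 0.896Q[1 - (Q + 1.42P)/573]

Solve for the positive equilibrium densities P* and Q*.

Setting both brackets to zero gives the nullclines P + 1.6Q = 733 and 1.42P + Q = 573.
Substituting Q = 573 - 1.42P into the first: P(1 - 1.6·1.42) = 733 - 1.6·573.
So P* = -184/-1.27 = 144, and then Q* = 573 - 1.42·144 = 368.

P* ≈ 144, Q* ≈ 368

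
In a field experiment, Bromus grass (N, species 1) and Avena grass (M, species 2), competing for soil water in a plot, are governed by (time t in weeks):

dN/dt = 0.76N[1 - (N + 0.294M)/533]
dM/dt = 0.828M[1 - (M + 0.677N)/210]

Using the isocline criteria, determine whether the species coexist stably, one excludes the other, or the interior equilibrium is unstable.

species 1 excludes species 2

Compare the nullcline intercepts: K1/α12 = 533/0.294 = 1810 > K2 = 210; K2/α21 = 210/0.677 = 310 < K1 = 533.
Since the inequalities point opposite ways, species 1 can invade but species 2 cannot.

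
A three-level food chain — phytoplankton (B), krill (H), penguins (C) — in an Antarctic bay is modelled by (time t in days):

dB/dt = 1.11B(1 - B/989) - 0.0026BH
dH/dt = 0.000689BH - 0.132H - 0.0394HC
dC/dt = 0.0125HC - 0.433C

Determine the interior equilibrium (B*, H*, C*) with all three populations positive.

B* ≈ 909, H* ≈ 34.6, C* ≈ 12.5

From dC/dt = 0: 0.0125H* = 0.433, so H* = 34.6.
From dB/dt = 0: 1.11(1 - B*/989) = 0.0026·34.6, giving B* = 989·(1 - 0.0811) = 909.
From dH/dt = 0: 0.000689·909 - 0.132 = 0.0394C*, so C* = 0.494/0.0394 = 12.5.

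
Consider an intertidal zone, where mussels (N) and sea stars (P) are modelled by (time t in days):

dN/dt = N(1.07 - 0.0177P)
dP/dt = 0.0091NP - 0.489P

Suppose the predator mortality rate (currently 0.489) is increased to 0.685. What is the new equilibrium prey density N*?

At the interior fixed point, setting dP/dt = 0 with P > 0 fixes N* = (predator death rate)/(NP coefficient) — independent of the other coefficients.
With the change, N* = 0.685/0.0091 = 75.3; it rises from 53.7.

N* ≈ 75.3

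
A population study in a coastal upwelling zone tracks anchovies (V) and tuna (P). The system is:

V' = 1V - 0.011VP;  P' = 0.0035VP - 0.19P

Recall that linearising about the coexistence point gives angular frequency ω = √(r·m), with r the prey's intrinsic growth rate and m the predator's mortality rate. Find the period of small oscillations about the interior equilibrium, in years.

T ≈ 14.4 years

Here r = 1 and m = 0.19, so r·m = 0.19.
ω = √0.19 = 0.436 per year, hence T = 2π/ω ≈ 14.4 years.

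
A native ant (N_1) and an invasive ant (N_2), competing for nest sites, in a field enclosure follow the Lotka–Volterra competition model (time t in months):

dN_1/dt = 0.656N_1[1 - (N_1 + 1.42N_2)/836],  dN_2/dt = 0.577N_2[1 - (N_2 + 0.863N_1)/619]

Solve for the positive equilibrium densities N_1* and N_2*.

Setting both brackets to zero gives the nullclines N_1 + 1.42N_2 = 836 and 0.863N_1 + N_2 = 619.
Substituting N_2 = 619 - 0.863N_1 into the first: N_1(1 - 1.42·0.863) = 836 - 1.42·619.
So N_1* = -43/-0.225 = 191, and then N_2* = 619 - 0.863·191 = 454.

N_1* ≈ 191, N_2* ≈ 454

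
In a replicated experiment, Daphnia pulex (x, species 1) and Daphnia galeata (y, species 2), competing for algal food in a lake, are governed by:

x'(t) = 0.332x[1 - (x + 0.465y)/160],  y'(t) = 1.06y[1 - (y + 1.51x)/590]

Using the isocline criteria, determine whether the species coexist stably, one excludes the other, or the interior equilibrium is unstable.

Compare the nullcline intercepts: K1/α12 = 160/0.465 = 344 < K2 = 590; K2/α21 = 590/1.51 = 391 > K1 = 160.
Since the inequalities point opposite ways, species 2 can invade but species 1 cannot.

species 2 excludes species 1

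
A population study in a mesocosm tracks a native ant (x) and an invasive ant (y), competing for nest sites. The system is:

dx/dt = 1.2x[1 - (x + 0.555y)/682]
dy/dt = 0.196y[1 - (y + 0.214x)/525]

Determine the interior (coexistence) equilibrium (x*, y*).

x* ≈ 443, y* ≈ 430

Setting both brackets to zero gives the nullclines x + 0.555y = 682 and 0.214x + y = 525.
Substituting y = 525 - 0.214x into the first: x(1 - 0.555·0.214) = 682 - 0.555·525.
So x* = 391/0.881 = 443, and then y* = 525 - 0.214·443 = 430.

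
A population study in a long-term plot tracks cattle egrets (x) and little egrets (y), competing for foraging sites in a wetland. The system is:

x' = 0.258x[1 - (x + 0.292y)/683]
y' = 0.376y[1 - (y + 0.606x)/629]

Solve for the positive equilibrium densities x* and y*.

Setting both brackets to zero gives the nullclines x + 0.292y = 683 and 0.606x + y = 629.
Substituting y = 629 - 0.606x into the first: x(1 - 0.292·0.606) = 683 - 0.292·629.
So x* = 499/0.823 = 607, and then y* = 629 - 0.606·607 = 261.

x* ≈ 607, y* ≈ 261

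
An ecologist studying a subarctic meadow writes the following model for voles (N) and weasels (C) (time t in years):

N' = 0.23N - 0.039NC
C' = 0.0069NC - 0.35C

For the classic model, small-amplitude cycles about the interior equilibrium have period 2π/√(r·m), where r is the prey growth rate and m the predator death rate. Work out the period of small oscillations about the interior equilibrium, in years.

T ≈ 22.1 years

Here r = 0.23 and m = 0.35, so r·m = 0.0805.
ω = √0.0805 = 0.284 per year, hence T = 2π/ω ≈ 22.1 years.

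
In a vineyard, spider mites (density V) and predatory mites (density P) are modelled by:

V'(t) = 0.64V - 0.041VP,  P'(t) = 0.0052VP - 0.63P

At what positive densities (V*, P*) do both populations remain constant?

Set dP/dt = 0 with P > 0: 0.0052V - 0.63 = 0, so V* = 0.63/0.0052 = 121.
Set dV/dt = 0 with V > 0: 0.64 - 0.041P = 0, so P* = 0.64/0.041 = 15.6.

V* ≈ 121, P* ≈ 15.6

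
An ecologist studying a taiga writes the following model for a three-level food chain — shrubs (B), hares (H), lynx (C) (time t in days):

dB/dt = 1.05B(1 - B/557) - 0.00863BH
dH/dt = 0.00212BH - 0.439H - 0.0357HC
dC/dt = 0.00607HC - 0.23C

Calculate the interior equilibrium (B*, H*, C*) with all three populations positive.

From dC/dt = 0: 0.00607H* = 0.23, so H* = 37.9.
From dB/dt = 0: 1.05(1 - B*/557) = 0.00863·37.9, giving B* = 557·(1 - 0.311) = 384.
From dH/dt = 0: 0.00212·384 - 0.439 = 0.0357C*, so C* = 0.374/0.0357 = 10.5.

B* ≈ 384, H* ≈ 37.9, C* ≈ 10.5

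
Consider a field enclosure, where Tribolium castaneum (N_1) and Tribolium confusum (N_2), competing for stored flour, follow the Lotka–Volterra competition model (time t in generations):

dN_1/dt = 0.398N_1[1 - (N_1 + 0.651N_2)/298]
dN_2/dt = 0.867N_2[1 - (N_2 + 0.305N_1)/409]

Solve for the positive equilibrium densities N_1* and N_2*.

Setting both brackets to zero gives the nullclines N_1 + 0.651N_2 = 298 and 0.305N_1 + N_2 = 409.
Substituting N_2 = 409 - 0.305N_1 into the first: N_1(1 - 0.651·0.305) = 298 - 0.651·409.
So N_1* = 31.7/0.801 = 39.6, and then N_2* = 409 - 0.305·39.6 = 397.

N_1* ≈ 39.6, N_2* ≈ 397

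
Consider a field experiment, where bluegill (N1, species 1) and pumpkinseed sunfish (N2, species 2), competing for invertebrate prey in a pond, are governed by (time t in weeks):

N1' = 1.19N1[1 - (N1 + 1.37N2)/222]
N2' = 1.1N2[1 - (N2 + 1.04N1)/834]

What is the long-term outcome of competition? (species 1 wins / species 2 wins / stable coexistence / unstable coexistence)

Compare the nullcline intercepts: K1/α12 = 222/1.37 = 162 < K2 = 834; K2/α21 = 834/1.04 = 802 > K1 = 222.
Since the inequalities point opposite ways, species 2 can invade but species 1 cannot.

species 2 excludes species 1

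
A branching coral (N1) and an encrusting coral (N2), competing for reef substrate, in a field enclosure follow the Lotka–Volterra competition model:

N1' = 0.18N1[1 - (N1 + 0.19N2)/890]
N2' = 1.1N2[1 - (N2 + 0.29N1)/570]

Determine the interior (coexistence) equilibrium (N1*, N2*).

Setting both brackets to zero gives the nullclines N1 + 0.19N2 = 890 and 0.29N1 + N2 = 570.
Substituting N2 = 570 - 0.29N1 into the first: N1(1 - 0.19·0.29) = 890 - 0.19·570.
So N1* = 782/0.945 = 827, and then N2* = 570 - 0.29·827 = 330.

N1* ≈ 827, N2* ≈ 330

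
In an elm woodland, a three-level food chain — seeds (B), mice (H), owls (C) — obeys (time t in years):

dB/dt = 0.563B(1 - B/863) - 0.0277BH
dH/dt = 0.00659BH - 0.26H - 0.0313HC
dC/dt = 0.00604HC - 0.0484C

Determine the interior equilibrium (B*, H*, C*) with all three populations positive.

From dC/dt = 0: 0.00604H* = 0.0484, so H* = 8.01.
From dB/dt = 0: 0.563(1 - B*/863) = 0.0277·8.01, giving B* = 863·(1 - 0.394) = 523.
From dH/dt = 0: 0.00659·523 - 0.26 = 0.0313C*, so C* = 3.18/0.0313 = 102.

B* ≈ 523, H* ≈ 8.01, C* ≈ 102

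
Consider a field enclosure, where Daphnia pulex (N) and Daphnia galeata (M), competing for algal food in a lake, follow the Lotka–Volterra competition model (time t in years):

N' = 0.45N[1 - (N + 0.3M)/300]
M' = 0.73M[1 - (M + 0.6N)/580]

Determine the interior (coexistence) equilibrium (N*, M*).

N* ≈ 154, M* ≈ 488

Setting both brackets to zero gives the nullclines N + 0.3M = 300 and 0.6N + M = 580.
Substituting M = 580 - 0.6N into the first: N(1 - 0.3·0.6) = 300 - 0.3·580.
So N* = 126/0.82 = 154, and then M* = 580 - 0.6·154 = 488.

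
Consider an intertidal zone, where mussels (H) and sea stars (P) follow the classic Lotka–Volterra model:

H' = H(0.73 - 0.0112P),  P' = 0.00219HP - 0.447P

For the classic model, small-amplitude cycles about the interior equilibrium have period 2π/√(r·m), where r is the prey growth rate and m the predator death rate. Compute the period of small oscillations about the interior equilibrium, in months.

T ≈ 11 months

Here r = 0.73 and m = 0.447, so r·m = 0.326.
ω = √0.326 = 0.571 per month, hence T = 2π/ω ≈ 11 months.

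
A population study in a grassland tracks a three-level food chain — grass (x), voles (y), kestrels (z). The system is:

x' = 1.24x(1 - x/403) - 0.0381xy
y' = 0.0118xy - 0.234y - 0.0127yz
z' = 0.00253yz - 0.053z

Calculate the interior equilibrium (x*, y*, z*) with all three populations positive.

x* ≈ 144, y* ≈ 20.9, z* ≈ 115

From dz/dt = 0: 0.00253y* = 0.053, so y* = 20.9.
From dx/dt = 0: 1.24(1 - x*/403) = 0.0381·20.9, giving x* = 403·(1 - 0.644) = 144.
From dy/dt = 0: 0.0118·144 - 0.234 = 0.0127z*, so z* = 1.46/0.0127 = 115.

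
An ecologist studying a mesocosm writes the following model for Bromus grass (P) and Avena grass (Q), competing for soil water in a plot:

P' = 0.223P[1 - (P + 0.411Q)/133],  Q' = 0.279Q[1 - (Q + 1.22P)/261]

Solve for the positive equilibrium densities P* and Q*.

Setting both brackets to zero gives the nullclines P + 0.411Q = 133 and 1.22P + Q = 261.
Substituting Q = 261 - 1.22P into the first: P(1 - 0.411·1.22) = 133 - 0.411·261.
So P* = 25.7/0.499 = 51.6, and then Q* = 261 - 1.22·51.6 = 198.

P* ≈ 51.6, Q* ≈ 198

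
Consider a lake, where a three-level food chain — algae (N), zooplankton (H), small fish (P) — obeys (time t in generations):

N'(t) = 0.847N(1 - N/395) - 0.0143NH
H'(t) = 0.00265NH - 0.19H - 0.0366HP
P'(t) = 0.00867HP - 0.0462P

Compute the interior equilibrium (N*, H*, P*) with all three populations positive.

From dP/dt = 0: 0.00867H* = 0.0462, so H* = 5.33.
From dN/dt = 0: 0.847(1 - N*/395) = 0.0143·5.33, giving N* = 395·(1 - 0.09) = 359.
From dH/dt = 0: 0.00265·359 - 0.19 = 0.0366P*, so P* = 0.763/0.0366 = 20.8.

N* ≈ 359, H* ≈ 5.33, P* ≈ 20.8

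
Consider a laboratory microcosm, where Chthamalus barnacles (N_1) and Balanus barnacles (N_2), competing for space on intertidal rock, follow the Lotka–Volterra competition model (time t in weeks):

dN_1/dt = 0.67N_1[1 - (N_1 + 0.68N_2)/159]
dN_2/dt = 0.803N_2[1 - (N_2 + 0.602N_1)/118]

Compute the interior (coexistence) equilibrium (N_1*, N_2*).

Setting both brackets to zero gives the nullclines N_1 + 0.68N_2 = 159 and 0.602N_1 + N_2 = 118.
Substituting N_2 = 118 - 0.602N_1 into the first: N_1(1 - 0.68·0.602) = 159 - 0.68·118.
So N_1* = 78.8/0.591 = 133, and then N_2* = 118 - 0.602·133 = 37.7.

N_1* ≈ 133, N_2* ≈ 37.7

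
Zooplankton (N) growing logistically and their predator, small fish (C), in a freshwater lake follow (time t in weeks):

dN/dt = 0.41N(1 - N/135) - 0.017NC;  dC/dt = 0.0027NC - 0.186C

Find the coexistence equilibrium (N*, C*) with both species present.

N* ≈ 68.9, C* ≈ 11.8

From dC/dt = 0 with C > 0: 0.0027N* = 0.186, so N* = 68.9.
Substitute into dN/dt = 0: 0.41(1 - 68.9/135) = 0.017C*.
The bracket is 0.49, giving C* = 0.201/0.017 = 11.8.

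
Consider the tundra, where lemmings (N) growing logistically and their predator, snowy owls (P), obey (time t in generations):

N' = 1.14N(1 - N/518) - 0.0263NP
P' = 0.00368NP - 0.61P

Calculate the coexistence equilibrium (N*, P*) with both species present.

From dP/dt = 0 with P > 0: 0.00368N* = 0.61, so N* = 166.
Substitute into dN/dt = 0: 1.14(1 - 166/518) = 0.0263P*.
The bracket is 0.68, giving P* = 0.775/0.0263 = 29.5.

N* ≈ 166, P* ≈ 29.5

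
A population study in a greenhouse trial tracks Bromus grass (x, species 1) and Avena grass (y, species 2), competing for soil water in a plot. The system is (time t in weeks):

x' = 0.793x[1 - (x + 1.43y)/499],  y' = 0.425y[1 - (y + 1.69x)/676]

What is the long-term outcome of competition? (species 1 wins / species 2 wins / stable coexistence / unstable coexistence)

unstable coexistence (outcome depends on initial conditions)

Compare the nullcline intercepts: K1/α12 = 499/1.43 = 349 < K2 = 676; K2/α21 = 676/1.69 = 400 < K1 = 499.
Since both are reversed, neither can invade when rare; the interior point is a saddle.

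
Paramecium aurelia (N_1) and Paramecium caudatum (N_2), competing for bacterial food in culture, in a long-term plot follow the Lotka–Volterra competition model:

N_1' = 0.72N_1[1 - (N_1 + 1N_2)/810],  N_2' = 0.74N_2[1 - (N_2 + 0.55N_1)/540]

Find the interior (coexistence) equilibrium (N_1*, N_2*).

N_1* ≈ 600, N_2* ≈ 210

Setting both brackets to zero gives the nullclines N_1 + 1N_2 = 810 and 0.55N_1 + N_2 = 540.
Substituting N_2 = 540 - 0.55N_1 into the first: N_1(1 - 1·0.55) = 810 - 1·540.
So N_1* = 270/0.45 = 600, and then N_2* = 540 - 0.55·600 = 210.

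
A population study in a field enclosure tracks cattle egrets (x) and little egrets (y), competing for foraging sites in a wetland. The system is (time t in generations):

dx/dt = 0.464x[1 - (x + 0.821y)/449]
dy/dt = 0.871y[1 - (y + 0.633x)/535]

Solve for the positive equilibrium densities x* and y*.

x* ≈ 20.3, y* ≈ 522

Setting both brackets to zero gives the nullclines x + 0.821y = 449 and 0.633x + y = 535.
Substituting y = 535 - 0.633x into the first: x(1 - 0.821·0.633) = 449 - 0.821·535.
So x* = 9.77/0.48 = 20.3, and then y* = 535 - 0.633·20.3 = 522.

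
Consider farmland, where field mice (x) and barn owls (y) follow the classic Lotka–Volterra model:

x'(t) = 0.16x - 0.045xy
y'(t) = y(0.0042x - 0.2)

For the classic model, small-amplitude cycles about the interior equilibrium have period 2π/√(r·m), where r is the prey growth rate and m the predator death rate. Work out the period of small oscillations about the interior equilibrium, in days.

T ≈ 35.1 days

Here r = 0.16 and m = 0.2, so r·m = 0.032.
ω = √0.032 = 0.179 per day, hence T = 2π/ω ≈ 35.1 days.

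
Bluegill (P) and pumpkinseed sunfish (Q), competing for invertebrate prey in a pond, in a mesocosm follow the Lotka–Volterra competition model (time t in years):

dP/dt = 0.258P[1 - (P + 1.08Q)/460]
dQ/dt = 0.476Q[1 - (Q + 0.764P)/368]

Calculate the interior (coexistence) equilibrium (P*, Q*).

P* ≈ 358, Q* ≈ 94.7

Setting both brackets to zero gives the nullclines P + 1.08Q = 460 and 0.764P + Q = 368.
Substituting Q = 368 - 0.764P into the first: P(1 - 1.08·0.764) = 460 - 1.08·368.
So P* = 62.6/0.175 = 358, and then Q* = 368 - 0.764·358 = 94.7.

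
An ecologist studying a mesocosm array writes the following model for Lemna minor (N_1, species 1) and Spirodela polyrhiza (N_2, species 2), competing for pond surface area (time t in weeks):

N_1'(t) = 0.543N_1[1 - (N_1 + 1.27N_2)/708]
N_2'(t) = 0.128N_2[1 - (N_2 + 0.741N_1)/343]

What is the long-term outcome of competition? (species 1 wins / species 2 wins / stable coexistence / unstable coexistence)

species 1 excludes species 2

Compare the nullcline intercepts: K1/α12 = 708/1.27 = 557 > K2 = 343; K2/α21 = 343/0.741 = 463 < K1 = 708.
Since the inequalities point opposite ways, species 1 can invade but species 2 cannot.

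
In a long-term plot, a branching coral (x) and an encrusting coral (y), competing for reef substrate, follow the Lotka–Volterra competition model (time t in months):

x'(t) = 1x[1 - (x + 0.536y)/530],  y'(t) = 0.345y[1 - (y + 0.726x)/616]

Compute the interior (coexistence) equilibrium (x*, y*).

Setting both brackets to zero gives the nullclines x + 0.536y = 530 and 0.726x + y = 616.
Substituting y = 616 - 0.726x into the first: x(1 - 0.536·0.726) = 530 - 0.536·616.
So x* = 200/0.611 = 327, and then y* = 616 - 0.726·327 = 379.

x* ≈ 327, y* ≈ 379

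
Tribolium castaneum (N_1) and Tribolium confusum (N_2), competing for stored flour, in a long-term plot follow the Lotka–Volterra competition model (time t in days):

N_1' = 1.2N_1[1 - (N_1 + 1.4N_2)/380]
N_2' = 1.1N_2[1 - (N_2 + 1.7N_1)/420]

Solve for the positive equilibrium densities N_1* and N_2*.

N_1* ≈ 151, N_2* ≈ 164

Setting both brackets to zero gives the nullclines N_1 + 1.4N_2 = 380 and 1.7N_1 + N_2 = 420.
Substituting N_2 = 420 - 1.7N_1 into the first: N_1(1 - 1.4·1.7) = 380 - 1.4·420.
So N_1* = -208/-1.38 = 151, and then N_2* = 420 - 1.7·151 = 164.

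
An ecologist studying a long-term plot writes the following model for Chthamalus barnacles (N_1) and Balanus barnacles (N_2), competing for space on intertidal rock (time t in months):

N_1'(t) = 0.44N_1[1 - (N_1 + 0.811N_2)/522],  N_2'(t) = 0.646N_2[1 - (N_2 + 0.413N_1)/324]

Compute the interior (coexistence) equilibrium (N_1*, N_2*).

N_1* ≈ 390, N_2* ≈ 163

Setting both brackets to zero gives the nullclines N_1 + 0.811N_2 = 522 and 0.413N_1 + N_2 = 324.
Substituting N_2 = 324 - 0.413N_1 into the first: N_1(1 - 0.811·0.413) = 522 - 0.811·324.
So N_1* = 259/0.665 = 390, and then N_2* = 324 - 0.413·390 = 163.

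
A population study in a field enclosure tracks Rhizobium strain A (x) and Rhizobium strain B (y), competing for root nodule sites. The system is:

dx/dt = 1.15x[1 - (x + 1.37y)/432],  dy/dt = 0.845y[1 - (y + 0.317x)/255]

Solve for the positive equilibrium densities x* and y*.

Setting both brackets to zero gives the nullclines x + 1.37y = 432 and 0.317x + y = 255.
Substituting y = 255 - 0.317x into the first: x(1 - 1.37·0.317) = 432 - 1.37·255.
So x* = 82.6/0.566 = 146, and then y* = 255 - 0.317·146 = 209.

x* ≈ 146, y* ≈ 209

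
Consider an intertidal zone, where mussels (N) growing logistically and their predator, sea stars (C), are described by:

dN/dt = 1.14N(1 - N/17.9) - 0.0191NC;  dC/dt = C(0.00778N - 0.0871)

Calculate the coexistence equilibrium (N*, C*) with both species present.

N* ≈ 11.2, C* ≈ 22.4

From dC/dt = 0 with C > 0: 0.00778N* = 0.0871, so N* = 11.2.
Substitute into dN/dt = 0: 1.14(1 - 11.2/17.9) = 0.0191C*.
The bracket is 0.375, giving C* = 0.427/0.0191 = 22.4.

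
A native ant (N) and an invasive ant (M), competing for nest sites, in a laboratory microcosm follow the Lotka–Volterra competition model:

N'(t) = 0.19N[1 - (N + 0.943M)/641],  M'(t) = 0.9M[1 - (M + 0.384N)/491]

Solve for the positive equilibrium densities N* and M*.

Setting both brackets to zero gives the nullclines N + 0.943M = 641 and 0.384N + M = 491.
Substituting M = 491 - 0.384N into the first: N(1 - 0.943·0.384) = 641 - 0.943·491.
So N* = 178/0.638 = 279, and then M* = 491 - 0.384·279 = 384.

N* ≈ 279, M* ≈ 384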